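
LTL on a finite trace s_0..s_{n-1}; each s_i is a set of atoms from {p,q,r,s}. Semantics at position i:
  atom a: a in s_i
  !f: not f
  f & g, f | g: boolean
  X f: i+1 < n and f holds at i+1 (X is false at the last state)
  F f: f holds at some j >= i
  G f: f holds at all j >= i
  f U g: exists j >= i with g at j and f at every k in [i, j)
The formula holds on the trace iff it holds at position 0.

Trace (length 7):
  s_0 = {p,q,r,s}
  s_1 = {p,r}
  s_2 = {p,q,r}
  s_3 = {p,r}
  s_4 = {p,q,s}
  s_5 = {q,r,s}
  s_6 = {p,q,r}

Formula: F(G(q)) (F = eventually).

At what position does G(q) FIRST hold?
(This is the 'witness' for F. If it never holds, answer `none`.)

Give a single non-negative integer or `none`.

s_0={p,q,r,s}: G(q)=False q=True
s_1={p,r}: G(q)=False q=False
s_2={p,q,r}: G(q)=False q=True
s_3={p,r}: G(q)=False q=False
s_4={p,q,s}: G(q)=True q=True
s_5={q,r,s}: G(q)=True q=True
s_6={p,q,r}: G(q)=True q=True
F(G(q)) holds; first witness at position 4.

Answer: 4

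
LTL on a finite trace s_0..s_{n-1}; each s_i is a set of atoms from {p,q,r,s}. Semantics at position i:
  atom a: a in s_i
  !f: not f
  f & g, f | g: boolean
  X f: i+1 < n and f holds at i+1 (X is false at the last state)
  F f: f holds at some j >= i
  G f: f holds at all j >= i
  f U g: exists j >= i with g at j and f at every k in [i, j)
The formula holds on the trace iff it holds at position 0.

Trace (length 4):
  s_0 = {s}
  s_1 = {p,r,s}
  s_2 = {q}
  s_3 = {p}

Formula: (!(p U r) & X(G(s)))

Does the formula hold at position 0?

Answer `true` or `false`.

Answer: false

Derivation:
s_0={s}: (!(p U r) & X(G(s)))=False !(p U r)=True (p U r)=False p=False r=False X(G(s))=False G(s)=False s=True
s_1={p,r,s}: (!(p U r) & X(G(s)))=False !(p U r)=False (p U r)=True p=True r=True X(G(s))=False G(s)=False s=True
s_2={q}: (!(p U r) & X(G(s)))=False !(p U r)=True (p U r)=False p=False r=False X(G(s))=False G(s)=False s=False
s_3={p}: (!(p U r) & X(G(s)))=False !(p U r)=True (p U r)=False p=True r=False X(G(s))=False G(s)=False s=False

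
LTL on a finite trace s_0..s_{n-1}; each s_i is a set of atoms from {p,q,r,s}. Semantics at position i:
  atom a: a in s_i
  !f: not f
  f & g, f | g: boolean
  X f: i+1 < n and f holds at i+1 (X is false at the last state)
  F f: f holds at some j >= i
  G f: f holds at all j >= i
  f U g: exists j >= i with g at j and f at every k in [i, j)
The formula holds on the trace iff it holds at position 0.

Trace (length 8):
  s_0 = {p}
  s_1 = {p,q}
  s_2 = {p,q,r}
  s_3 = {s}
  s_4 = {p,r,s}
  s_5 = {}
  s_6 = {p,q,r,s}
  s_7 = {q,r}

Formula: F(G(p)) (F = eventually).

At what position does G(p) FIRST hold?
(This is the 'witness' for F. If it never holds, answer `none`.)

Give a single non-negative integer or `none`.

s_0={p}: G(p)=False p=True
s_1={p,q}: G(p)=False p=True
s_2={p,q,r}: G(p)=False p=True
s_3={s}: G(p)=False p=False
s_4={p,r,s}: G(p)=False p=True
s_5={}: G(p)=False p=False
s_6={p,q,r,s}: G(p)=False p=True
s_7={q,r}: G(p)=False p=False
F(G(p)) does not hold (no witness exists).

Answer: none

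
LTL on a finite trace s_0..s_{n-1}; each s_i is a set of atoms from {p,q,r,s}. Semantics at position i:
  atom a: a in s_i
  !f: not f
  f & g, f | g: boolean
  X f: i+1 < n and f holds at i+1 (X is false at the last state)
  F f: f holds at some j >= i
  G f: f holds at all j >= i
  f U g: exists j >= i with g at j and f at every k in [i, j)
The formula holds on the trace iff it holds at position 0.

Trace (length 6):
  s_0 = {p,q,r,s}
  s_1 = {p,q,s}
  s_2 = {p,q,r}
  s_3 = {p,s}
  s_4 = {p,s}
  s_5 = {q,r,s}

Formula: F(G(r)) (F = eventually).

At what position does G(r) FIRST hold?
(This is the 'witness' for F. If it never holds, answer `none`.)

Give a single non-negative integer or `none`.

s_0={p,q,r,s}: G(r)=False r=True
s_1={p,q,s}: G(r)=False r=False
s_2={p,q,r}: G(r)=False r=True
s_3={p,s}: G(r)=False r=False
s_4={p,s}: G(r)=False r=False
s_5={q,r,s}: G(r)=True r=True
F(G(r)) holds; first witness at position 5.

Answer: 5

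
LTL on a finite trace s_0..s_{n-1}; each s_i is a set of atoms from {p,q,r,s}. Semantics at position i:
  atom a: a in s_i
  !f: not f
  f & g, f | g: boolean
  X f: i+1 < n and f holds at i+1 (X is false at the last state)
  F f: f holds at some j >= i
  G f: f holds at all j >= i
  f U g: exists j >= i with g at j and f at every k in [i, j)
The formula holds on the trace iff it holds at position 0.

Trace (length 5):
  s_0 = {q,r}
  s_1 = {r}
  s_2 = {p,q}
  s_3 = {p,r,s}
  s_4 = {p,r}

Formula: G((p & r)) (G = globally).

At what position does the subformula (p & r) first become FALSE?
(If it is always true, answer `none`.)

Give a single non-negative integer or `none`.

s_0={q,r}: (p & r)=False p=False r=True
s_1={r}: (p & r)=False p=False r=True
s_2={p,q}: (p & r)=False p=True r=False
s_3={p,r,s}: (p & r)=True p=True r=True
s_4={p,r}: (p & r)=True p=True r=True
G((p & r)) holds globally = False
First violation at position 0.

Answer: 0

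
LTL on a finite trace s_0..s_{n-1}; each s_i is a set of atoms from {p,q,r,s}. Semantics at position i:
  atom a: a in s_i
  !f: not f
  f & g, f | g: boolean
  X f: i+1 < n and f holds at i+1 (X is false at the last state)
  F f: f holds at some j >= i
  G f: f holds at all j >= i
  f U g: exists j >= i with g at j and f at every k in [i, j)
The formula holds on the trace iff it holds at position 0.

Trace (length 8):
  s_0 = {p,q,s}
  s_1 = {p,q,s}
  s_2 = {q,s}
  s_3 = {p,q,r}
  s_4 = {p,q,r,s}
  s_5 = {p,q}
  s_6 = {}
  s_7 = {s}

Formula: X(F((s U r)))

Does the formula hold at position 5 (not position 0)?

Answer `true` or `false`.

Answer: false

Derivation:
s_0={p,q,s}: X(F((s U r)))=True F((s U r))=True (s U r)=True s=True r=False
s_1={p,q,s}: X(F((s U r)))=True F((s U r))=True (s U r)=True s=True r=False
s_2={q,s}: X(F((s U r)))=True F((s U r))=True (s U r)=True s=True r=False
s_3={p,q,r}: X(F((s U r)))=True F((s U r))=True (s U r)=True s=False r=True
s_4={p,q,r,s}: X(F((s U r)))=False F((s U r))=True (s U r)=True s=True r=True
s_5={p,q}: X(F((s U r)))=False F((s U r))=False (s U r)=False s=False r=False
s_6={}: X(F((s U r)))=False F((s U r))=False (s U r)=False s=False r=False
s_7={s}: X(F((s U r)))=False F((s U r))=False (s U r)=False s=True r=False
Evaluating at position 5: result = False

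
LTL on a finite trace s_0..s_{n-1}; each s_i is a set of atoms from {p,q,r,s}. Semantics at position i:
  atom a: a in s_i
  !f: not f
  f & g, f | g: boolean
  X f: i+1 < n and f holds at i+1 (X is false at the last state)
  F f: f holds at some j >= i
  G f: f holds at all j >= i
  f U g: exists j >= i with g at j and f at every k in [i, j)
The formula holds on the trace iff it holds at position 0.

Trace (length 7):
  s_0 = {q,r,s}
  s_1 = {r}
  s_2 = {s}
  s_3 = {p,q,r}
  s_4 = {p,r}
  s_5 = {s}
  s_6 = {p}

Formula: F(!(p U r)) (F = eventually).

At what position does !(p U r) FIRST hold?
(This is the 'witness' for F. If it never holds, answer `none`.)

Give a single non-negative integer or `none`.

s_0={q,r,s}: !(p U r)=False (p U r)=True p=False r=True
s_1={r}: !(p U r)=False (p U r)=True p=False r=True
s_2={s}: !(p U r)=True (p U r)=False p=False r=False
s_3={p,q,r}: !(p U r)=False (p U r)=True p=True r=True
s_4={p,r}: !(p U r)=False (p U r)=True p=True r=True
s_5={s}: !(p U r)=True (p U r)=False p=False r=False
s_6={p}: !(p U r)=True (p U r)=False p=True r=False
F(!(p U r)) holds; first witness at position 2.

Answer: 2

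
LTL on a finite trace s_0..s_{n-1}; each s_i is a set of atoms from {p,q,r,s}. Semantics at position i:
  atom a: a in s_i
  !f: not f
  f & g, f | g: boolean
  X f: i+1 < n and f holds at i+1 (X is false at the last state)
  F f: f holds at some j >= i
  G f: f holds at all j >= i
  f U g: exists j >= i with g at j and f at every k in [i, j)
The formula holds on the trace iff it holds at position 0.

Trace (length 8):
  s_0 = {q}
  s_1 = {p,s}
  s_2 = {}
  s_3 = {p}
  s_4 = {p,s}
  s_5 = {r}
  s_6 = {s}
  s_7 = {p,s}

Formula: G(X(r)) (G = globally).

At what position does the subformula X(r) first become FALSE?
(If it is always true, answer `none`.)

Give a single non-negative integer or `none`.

s_0={q}: X(r)=False r=False
s_1={p,s}: X(r)=False r=False
s_2={}: X(r)=False r=False
s_3={p}: X(r)=False r=False
s_4={p,s}: X(r)=True r=False
s_5={r}: X(r)=False r=True
s_6={s}: X(r)=False r=False
s_7={p,s}: X(r)=False r=False
G(X(r)) holds globally = False
First violation at position 0.

Answer: 0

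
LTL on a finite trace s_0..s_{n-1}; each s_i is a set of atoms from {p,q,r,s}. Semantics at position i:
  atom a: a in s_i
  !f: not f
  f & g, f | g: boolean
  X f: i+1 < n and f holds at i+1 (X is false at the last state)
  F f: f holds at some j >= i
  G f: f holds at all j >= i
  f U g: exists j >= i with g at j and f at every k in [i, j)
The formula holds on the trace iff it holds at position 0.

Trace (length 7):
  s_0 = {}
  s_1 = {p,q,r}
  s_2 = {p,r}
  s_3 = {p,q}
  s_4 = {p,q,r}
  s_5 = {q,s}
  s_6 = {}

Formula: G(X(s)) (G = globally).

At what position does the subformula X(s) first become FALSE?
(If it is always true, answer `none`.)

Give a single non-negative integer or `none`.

s_0={}: X(s)=False s=False
s_1={p,q,r}: X(s)=False s=False
s_2={p,r}: X(s)=False s=False
s_3={p,q}: X(s)=False s=False
s_4={p,q,r}: X(s)=True s=False
s_5={q,s}: X(s)=False s=True
s_6={}: X(s)=False s=False
G(X(s)) holds globally = False
First violation at position 0.

Answer: 0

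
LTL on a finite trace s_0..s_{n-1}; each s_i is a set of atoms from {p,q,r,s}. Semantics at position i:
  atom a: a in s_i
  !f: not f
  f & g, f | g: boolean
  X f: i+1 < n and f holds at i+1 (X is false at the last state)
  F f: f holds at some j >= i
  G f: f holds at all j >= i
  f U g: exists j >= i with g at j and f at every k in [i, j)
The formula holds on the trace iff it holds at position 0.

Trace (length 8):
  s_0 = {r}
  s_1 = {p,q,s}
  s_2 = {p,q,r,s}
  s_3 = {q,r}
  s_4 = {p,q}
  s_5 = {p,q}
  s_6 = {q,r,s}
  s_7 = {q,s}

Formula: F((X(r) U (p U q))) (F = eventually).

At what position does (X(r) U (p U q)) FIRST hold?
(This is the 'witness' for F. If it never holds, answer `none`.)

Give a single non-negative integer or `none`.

Answer: 1

Derivation:
s_0={r}: (X(r) U (p U q))=False X(r)=False r=True (p U q)=False p=False q=False
s_1={p,q,s}: (X(r) U (p U q))=True X(r)=True r=False (p U q)=True p=True q=True
s_2={p,q,r,s}: (X(r) U (p U q))=True X(r)=True r=True (p U q)=True p=True q=True
s_3={q,r}: (X(r) U (p U q))=True X(r)=False r=True (p U q)=True p=False q=True
s_4={p,q}: (X(r) U (p U q))=True X(r)=False r=False (p U q)=True p=True q=True
s_5={p,q}: (X(r) U (p U q))=True X(r)=True r=False (p U q)=True p=True q=True
s_6={q,r,s}: (X(r) U (p U q))=True X(r)=False r=True (p U q)=True p=False q=True
s_7={q,s}: (X(r) U (p U q))=True X(r)=False r=False (p U q)=True p=False q=True
F((X(r) U (p U q))) holds; first witness at position 1.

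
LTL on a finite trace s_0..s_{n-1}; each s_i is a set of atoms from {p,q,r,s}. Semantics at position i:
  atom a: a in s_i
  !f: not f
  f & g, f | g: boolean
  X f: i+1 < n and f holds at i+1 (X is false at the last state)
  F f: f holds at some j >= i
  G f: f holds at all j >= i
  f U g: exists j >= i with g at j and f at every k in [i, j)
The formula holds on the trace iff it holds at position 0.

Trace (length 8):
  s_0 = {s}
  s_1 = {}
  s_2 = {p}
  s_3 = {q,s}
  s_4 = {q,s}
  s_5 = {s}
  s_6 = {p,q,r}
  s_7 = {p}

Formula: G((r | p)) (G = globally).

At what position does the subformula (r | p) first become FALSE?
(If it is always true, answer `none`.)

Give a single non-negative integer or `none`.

s_0={s}: (r | p)=False r=False p=False
s_1={}: (r | p)=False r=False p=False
s_2={p}: (r | p)=True r=False p=True
s_3={q,s}: (r | p)=False r=False p=False
s_4={q,s}: (r | p)=False r=False p=False
s_5={s}: (r | p)=False r=False p=False
s_6={p,q,r}: (r | p)=True r=True p=True
s_7={p}: (r | p)=True r=False p=True
G((r | p)) holds globally = False
First violation at position 0.

Answer: 0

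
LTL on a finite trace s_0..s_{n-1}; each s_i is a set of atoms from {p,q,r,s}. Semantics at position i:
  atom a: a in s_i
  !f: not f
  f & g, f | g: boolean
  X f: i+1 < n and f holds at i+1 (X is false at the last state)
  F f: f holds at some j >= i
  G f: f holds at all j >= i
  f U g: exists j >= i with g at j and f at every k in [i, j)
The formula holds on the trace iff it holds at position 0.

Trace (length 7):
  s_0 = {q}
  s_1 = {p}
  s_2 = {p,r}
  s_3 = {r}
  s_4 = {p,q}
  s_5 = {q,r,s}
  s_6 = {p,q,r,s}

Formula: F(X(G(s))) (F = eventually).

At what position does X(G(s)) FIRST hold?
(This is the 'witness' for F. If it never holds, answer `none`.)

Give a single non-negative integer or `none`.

Answer: 4

Derivation:
s_0={q}: X(G(s))=False G(s)=False s=False
s_1={p}: X(G(s))=False G(s)=False s=False
s_2={p,r}: X(G(s))=False G(s)=False s=False
s_3={r}: X(G(s))=False G(s)=False s=False
s_4={p,q}: X(G(s))=True G(s)=False s=False
s_5={q,r,s}: X(G(s))=True G(s)=True s=True
s_6={p,q,r,s}: X(G(s))=False G(s)=True s=True
F(X(G(s))) holds; first witness at position 4.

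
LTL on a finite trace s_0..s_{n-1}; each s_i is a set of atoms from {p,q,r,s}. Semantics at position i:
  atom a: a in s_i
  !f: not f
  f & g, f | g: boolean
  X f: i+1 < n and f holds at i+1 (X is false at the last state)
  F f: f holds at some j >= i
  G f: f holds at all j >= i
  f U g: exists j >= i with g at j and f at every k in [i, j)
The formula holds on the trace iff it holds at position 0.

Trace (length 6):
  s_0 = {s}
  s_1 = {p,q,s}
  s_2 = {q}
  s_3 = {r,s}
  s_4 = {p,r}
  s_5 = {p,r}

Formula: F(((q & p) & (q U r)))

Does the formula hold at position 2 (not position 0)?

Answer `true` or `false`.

s_0={s}: F(((q & p) & (q U r)))=True ((q & p) & (q U r))=False (q & p)=False q=False p=False (q U r)=False r=False
s_1={p,q,s}: F(((q & p) & (q U r)))=True ((q & p) & (q U r))=True (q & p)=True q=True p=True (q U r)=True r=False
s_2={q}: F(((q & p) & (q U r)))=False ((q & p) & (q U r))=False (q & p)=False q=True p=False (q U r)=True r=False
s_3={r,s}: F(((q & p) & (q U r)))=False ((q & p) & (q U r))=False (q & p)=False q=False p=False (q U r)=True r=True
s_4={p,r}: F(((q & p) & (q U r)))=False ((q & p) & (q U r))=False (q & p)=False q=False p=True (q U r)=True r=True
s_5={p,r}: F(((q & p) & (q U r)))=False ((q & p) & (q U r))=False (q & p)=False q=False p=True (q U r)=True r=True
Evaluating at position 2: result = False

Answer: false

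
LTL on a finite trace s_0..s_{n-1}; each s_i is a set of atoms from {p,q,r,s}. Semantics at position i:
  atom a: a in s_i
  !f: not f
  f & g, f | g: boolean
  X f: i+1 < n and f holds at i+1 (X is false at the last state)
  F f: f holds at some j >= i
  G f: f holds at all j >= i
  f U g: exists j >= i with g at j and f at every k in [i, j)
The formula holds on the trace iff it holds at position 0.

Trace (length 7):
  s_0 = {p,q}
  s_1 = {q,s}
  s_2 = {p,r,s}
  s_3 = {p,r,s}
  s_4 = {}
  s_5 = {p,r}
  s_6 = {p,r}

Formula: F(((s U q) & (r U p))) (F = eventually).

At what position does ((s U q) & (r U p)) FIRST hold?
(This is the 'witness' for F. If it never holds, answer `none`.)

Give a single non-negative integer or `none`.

Answer: 0

Derivation:
s_0={p,q}: ((s U q) & (r U p))=True (s U q)=True s=False q=True (r U p)=True r=False p=True
s_1={q,s}: ((s U q) & (r U p))=False (s U q)=True s=True q=True (r U p)=False r=False p=False
s_2={p,r,s}: ((s U q) & (r U p))=False (s U q)=False s=True q=False (r U p)=True r=True p=True
s_3={p,r,s}: ((s U q) & (r U p))=False (s U q)=False s=True q=False (r U p)=True r=True p=True
s_4={}: ((s U q) & (r U p))=False (s U q)=False s=False q=False (r U p)=False r=False p=False
s_5={p,r}: ((s U q) & (r U p))=False (s U q)=False s=False q=False (r U p)=True r=True p=True
s_6={p,r}: ((s U q) & (r U p))=False (s U q)=False s=False q=False (r U p)=True r=True p=True
F(((s U q) & (r U p))) holds; first witness at position 0.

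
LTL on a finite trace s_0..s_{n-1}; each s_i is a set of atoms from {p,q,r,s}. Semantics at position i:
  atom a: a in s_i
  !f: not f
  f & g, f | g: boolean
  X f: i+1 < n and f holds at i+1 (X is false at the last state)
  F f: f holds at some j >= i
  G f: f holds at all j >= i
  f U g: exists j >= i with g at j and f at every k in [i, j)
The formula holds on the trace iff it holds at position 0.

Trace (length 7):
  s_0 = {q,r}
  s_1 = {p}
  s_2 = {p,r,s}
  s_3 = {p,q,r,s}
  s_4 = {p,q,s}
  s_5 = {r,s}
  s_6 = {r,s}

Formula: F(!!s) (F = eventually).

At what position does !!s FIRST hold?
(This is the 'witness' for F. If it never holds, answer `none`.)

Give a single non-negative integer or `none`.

s_0={q,r}: !!s=False !s=True s=False
s_1={p}: !!s=False !s=True s=False
s_2={p,r,s}: !!s=True !s=False s=True
s_3={p,q,r,s}: !!s=True !s=False s=True
s_4={p,q,s}: !!s=True !s=False s=True
s_5={r,s}: !!s=True !s=False s=True
s_6={r,s}: !!s=True !s=False s=True
F(!!s) holds; first witness at position 2.

Answer: 2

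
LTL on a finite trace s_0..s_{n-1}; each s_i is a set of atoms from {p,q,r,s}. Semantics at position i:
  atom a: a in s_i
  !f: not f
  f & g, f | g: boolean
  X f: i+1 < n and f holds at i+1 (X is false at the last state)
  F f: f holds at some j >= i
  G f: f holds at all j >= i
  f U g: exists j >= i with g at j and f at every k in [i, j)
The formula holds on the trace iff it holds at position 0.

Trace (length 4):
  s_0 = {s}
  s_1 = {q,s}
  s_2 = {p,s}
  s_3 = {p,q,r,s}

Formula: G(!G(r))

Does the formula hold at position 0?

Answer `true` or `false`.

s_0={s}: G(!G(r))=False !G(r)=True G(r)=False r=False
s_1={q,s}: G(!G(r))=False !G(r)=True G(r)=False r=False
s_2={p,s}: G(!G(r))=False !G(r)=True G(r)=False r=False
s_3={p,q,r,s}: G(!G(r))=False !G(r)=False G(r)=True r=True

Answer: false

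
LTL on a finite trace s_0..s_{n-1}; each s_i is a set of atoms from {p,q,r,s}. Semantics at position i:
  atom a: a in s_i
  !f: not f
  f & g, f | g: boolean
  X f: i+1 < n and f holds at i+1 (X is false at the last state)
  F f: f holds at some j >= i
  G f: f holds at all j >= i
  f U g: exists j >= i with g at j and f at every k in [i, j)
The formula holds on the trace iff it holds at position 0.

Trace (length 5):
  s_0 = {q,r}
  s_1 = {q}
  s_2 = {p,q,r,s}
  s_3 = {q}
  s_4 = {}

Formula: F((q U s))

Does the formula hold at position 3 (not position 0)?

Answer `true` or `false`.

Answer: false

Derivation:
s_0={q,r}: F((q U s))=True (q U s)=True q=True s=False
s_1={q}: F((q U s))=True (q U s)=True q=True s=False
s_2={p,q,r,s}: F((q U s))=True (q U s)=True q=True s=True
s_3={q}: F((q U s))=False (q U s)=False q=True s=False
s_4={}: F((q U s))=False (q U s)=False q=False s=False
Evaluating at position 3: result = False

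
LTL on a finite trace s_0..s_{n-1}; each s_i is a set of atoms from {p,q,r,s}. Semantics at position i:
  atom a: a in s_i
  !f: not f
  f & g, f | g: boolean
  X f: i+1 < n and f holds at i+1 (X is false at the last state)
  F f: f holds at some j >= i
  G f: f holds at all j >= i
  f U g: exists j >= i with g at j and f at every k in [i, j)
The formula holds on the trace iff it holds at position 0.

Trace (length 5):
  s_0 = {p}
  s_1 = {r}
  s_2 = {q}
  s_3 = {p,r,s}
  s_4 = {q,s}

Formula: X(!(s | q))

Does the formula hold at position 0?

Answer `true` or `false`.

s_0={p}: X(!(s | q))=True !(s | q)=True (s | q)=False s=False q=False
s_1={r}: X(!(s | q))=False !(s | q)=True (s | q)=False s=False q=False
s_2={q}: X(!(s | q))=False !(s | q)=False (s | q)=True s=False q=True
s_3={p,r,s}: X(!(s | q))=False !(s | q)=False (s | q)=True s=True q=False
s_4={q,s}: X(!(s | q))=False !(s | q)=False (s | q)=True s=True q=True

Answer: true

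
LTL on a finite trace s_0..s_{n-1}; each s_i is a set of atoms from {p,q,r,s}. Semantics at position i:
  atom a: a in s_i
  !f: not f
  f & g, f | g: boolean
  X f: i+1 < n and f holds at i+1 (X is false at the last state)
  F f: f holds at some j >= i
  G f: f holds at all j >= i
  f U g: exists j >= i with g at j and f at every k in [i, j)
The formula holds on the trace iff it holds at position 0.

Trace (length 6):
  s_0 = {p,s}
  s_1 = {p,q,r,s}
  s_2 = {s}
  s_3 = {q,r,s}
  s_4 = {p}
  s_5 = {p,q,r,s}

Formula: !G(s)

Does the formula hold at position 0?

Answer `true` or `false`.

Answer: true

Derivation:
s_0={p,s}: !G(s)=True G(s)=False s=True
s_1={p,q,r,s}: !G(s)=True G(s)=False s=True
s_2={s}: !G(s)=True G(s)=False s=True
s_3={q,r,s}: !G(s)=True G(s)=False s=True
s_4={p}: !G(s)=True G(s)=False s=False
s_5={p,q,r,s}: !G(s)=False G(s)=True s=True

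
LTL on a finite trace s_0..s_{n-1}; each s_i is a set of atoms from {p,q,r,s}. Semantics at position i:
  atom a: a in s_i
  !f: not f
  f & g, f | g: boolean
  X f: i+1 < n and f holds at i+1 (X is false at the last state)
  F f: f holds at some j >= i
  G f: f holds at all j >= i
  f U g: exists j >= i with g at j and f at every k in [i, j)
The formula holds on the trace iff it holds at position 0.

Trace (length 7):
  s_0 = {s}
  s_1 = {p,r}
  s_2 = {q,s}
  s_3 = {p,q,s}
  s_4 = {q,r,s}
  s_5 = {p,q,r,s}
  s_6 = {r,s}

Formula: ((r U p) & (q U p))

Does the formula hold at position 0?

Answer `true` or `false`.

s_0={s}: ((r U p) & (q U p))=False (r U p)=False r=False p=False (q U p)=False q=False
s_1={p,r}: ((r U p) & (q U p))=True (r U p)=True r=True p=True (q U p)=True q=False
s_2={q,s}: ((r U p) & (q U p))=False (r U p)=False r=False p=False (q U p)=True q=True
s_3={p,q,s}: ((r U p) & (q U p))=True (r U p)=True r=False p=True (q U p)=True q=True
s_4={q,r,s}: ((r U p) & (q U p))=True (r U p)=True r=True p=False (q U p)=True q=True
s_5={p,q,r,s}: ((r U p) & (q U p))=True (r U p)=True r=True p=True (q U p)=True q=True
s_6={r,s}: ((r U p) & (q U p))=False (r U p)=False r=True p=False (q U p)=False q=False

Answer: false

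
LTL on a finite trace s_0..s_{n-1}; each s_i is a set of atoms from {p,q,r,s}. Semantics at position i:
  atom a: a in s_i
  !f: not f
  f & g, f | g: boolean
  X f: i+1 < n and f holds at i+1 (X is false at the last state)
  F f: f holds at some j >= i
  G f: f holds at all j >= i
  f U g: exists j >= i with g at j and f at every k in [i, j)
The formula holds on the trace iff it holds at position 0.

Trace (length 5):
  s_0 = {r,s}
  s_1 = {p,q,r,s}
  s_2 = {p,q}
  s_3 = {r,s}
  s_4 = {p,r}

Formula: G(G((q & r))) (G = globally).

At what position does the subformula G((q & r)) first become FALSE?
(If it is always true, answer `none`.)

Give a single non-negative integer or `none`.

s_0={r,s}: G((q & r))=False (q & r)=False q=False r=True
s_1={p,q,r,s}: G((q & r))=False (q & r)=True q=True r=True
s_2={p,q}: G((q & r))=False (q & r)=False q=True r=False
s_3={r,s}: G((q & r))=False (q & r)=False q=False r=True
s_4={p,r}: G((q & r))=False (q & r)=False q=False r=True
G(G((q & r))) holds globally = False
First violation at position 0.

Answer: 0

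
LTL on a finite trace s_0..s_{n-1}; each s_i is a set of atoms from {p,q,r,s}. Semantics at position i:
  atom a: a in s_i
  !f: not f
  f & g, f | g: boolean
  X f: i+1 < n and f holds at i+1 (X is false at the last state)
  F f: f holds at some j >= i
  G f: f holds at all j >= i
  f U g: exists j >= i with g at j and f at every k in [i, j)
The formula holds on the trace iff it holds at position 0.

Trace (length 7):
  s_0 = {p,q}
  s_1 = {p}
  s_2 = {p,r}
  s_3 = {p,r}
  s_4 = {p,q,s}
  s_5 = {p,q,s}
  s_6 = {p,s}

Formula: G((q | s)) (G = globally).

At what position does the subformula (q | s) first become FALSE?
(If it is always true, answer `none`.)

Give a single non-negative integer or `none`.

Answer: 1

Derivation:
s_0={p,q}: (q | s)=True q=True s=False
s_1={p}: (q | s)=False q=False s=False
s_2={p,r}: (q | s)=False q=False s=False
s_3={p,r}: (q | s)=False q=False s=False
s_4={p,q,s}: (q | s)=True q=True s=True
s_5={p,q,s}: (q | s)=True q=True s=True
s_6={p,s}: (q | s)=True q=False s=True
G((q | s)) holds globally = False
First violation at position 1.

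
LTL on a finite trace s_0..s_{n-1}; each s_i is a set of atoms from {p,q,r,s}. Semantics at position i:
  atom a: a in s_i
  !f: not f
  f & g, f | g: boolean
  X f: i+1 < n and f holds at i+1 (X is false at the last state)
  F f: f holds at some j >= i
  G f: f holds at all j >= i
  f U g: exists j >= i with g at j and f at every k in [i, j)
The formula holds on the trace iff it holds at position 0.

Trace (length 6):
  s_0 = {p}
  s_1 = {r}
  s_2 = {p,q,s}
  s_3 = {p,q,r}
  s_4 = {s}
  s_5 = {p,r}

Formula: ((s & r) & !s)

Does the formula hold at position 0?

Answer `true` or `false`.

Answer: false

Derivation:
s_0={p}: ((s & r) & !s)=False (s & r)=False s=False r=False !s=True
s_1={r}: ((s & r) & !s)=False (s & r)=False s=False r=True !s=True
s_2={p,q,s}: ((s & r) & !s)=False (s & r)=False s=True r=False !s=False
s_3={p,q,r}: ((s & r) & !s)=False (s & r)=False s=False r=True !s=True
s_4={s}: ((s & r) & !s)=False (s & r)=False s=True r=False !s=False
s_5={p,r}: ((s & r) & !s)=False (s & r)=False s=False r=True !s=True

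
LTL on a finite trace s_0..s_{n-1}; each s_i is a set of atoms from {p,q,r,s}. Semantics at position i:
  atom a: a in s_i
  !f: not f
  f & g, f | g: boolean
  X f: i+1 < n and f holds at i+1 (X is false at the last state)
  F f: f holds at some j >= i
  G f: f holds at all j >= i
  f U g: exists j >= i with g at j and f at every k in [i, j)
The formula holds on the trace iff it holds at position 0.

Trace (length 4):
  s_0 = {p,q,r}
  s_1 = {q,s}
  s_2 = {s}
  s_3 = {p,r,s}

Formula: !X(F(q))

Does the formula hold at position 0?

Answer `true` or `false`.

s_0={p,q,r}: !X(F(q))=False X(F(q))=True F(q)=True q=True
s_1={q,s}: !X(F(q))=True X(F(q))=False F(q)=True q=True
s_2={s}: !X(F(q))=True X(F(q))=False F(q)=False q=False
s_3={p,r,s}: !X(F(q))=True X(F(q))=False F(q)=False q=False

Answer: false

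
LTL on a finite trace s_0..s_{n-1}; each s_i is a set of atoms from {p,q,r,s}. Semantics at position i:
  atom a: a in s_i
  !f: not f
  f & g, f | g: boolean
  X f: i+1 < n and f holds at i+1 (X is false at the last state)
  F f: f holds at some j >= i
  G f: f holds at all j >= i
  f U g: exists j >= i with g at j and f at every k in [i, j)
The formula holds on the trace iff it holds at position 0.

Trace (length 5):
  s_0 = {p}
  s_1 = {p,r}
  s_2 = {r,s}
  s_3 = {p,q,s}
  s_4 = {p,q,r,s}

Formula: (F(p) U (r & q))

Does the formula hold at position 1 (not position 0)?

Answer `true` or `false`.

Answer: true

Derivation:
s_0={p}: (F(p) U (r & q))=True F(p)=True p=True (r & q)=False r=False q=False
s_1={p,r}: (F(p) U (r & q))=True F(p)=True p=True (r & q)=False r=True q=False
s_2={r,s}: (F(p) U (r & q))=True F(p)=True p=False (r & q)=False r=True q=False
s_3={p,q,s}: (F(p) U (r & q))=True F(p)=True p=True (r & q)=False r=False q=True
s_4={p,q,r,s}: (F(p) U (r & q))=True F(p)=True p=True (r & q)=True r=True q=True
Evaluating at position 1: result = True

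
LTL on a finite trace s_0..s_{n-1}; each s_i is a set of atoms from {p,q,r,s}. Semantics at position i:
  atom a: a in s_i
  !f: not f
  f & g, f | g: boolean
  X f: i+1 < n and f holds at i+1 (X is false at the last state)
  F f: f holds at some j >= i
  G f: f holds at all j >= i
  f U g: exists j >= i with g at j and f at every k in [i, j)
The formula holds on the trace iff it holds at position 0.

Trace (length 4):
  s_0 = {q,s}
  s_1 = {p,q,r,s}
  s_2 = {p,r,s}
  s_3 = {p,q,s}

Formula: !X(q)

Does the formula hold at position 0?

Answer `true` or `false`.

s_0={q,s}: !X(q)=False X(q)=True q=True
s_1={p,q,r,s}: !X(q)=True X(q)=False q=True
s_2={p,r,s}: !X(q)=False X(q)=True q=False
s_3={p,q,s}: !X(q)=True X(q)=False q=True

Answer: false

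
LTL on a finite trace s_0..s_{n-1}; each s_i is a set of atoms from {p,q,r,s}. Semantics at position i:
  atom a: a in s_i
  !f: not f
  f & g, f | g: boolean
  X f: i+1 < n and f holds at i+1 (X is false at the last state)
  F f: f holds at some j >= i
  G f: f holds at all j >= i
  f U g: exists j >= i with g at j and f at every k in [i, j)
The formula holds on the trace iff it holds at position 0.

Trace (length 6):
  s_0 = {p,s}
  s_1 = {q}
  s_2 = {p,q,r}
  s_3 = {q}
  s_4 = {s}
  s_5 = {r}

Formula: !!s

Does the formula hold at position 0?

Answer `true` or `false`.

Answer: true

Derivation:
s_0={p,s}: !!s=True !s=False s=True
s_1={q}: !!s=False !s=True s=False
s_2={p,q,r}: !!s=False !s=True s=False
s_3={q}: !!s=False !s=True s=False
s_4={s}: !!s=True !s=False s=True
s_5={r}: !!s=False !s=True s=False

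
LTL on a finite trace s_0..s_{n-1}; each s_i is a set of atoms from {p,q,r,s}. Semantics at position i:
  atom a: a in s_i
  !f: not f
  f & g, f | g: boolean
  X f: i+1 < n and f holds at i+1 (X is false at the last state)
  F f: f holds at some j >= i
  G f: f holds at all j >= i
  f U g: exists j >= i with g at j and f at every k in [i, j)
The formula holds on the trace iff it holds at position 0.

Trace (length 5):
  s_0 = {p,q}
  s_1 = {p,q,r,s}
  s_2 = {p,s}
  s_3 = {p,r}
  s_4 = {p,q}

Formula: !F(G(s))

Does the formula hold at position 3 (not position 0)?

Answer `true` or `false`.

Answer: true

Derivation:
s_0={p,q}: !F(G(s))=True F(G(s))=False G(s)=False s=False
s_1={p,q,r,s}: !F(G(s))=True F(G(s))=False G(s)=False s=True
s_2={p,s}: !F(G(s))=True F(G(s))=False G(s)=False s=True
s_3={p,r}: !F(G(s))=True F(G(s))=False G(s)=False s=False
s_4={p,q}: !F(G(s))=True F(G(s))=False G(s)=False s=False
Evaluating at position 3: result = True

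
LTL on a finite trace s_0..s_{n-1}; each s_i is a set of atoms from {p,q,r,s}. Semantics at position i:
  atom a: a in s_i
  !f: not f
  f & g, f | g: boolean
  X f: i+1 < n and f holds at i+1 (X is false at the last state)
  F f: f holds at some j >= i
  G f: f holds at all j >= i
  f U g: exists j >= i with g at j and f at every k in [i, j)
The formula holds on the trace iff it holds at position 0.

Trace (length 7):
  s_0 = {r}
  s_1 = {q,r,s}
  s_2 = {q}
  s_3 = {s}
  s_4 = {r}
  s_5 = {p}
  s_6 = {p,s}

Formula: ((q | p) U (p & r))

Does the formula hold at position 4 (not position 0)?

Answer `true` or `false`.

Answer: false

Derivation:
s_0={r}: ((q | p) U (p & r))=False (q | p)=False q=False p=False (p & r)=False r=True
s_1={q,r,s}: ((q | p) U (p & r))=False (q | p)=True q=True p=False (p & r)=False r=True
s_2={q}: ((q | p) U (p & r))=False (q | p)=True q=True p=False (p & r)=False r=False
s_3={s}: ((q | p) U (p & r))=False (q | p)=False q=False p=False (p & r)=False r=False
s_4={r}: ((q | p) U (p & r))=False (q | p)=False q=False p=False (p & r)=False r=True
s_5={p}: ((q | p) U (p & r))=False (q | p)=True q=False p=True (p & r)=False r=False
s_6={p,s}: ((q | p) U (p & r))=False (q | p)=True q=False p=True (p & r)=False r=False
Evaluating at position 4: result = False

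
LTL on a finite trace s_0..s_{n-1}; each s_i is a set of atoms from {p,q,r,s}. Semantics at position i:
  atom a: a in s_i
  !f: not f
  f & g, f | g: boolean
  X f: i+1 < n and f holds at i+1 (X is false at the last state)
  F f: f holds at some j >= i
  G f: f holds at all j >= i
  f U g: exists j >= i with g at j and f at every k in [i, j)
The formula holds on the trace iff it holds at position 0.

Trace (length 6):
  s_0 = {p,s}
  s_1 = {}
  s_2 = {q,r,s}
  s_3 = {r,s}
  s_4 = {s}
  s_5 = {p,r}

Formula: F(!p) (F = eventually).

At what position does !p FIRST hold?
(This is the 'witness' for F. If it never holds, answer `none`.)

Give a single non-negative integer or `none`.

Answer: 1

Derivation:
s_0={p,s}: !p=False p=True
s_1={}: !p=True p=False
s_2={q,r,s}: !p=True p=False
s_3={r,s}: !p=True p=False
s_4={s}: !p=True p=False
s_5={p,r}: !p=False p=True
F(!p) holds; first witness at position 1.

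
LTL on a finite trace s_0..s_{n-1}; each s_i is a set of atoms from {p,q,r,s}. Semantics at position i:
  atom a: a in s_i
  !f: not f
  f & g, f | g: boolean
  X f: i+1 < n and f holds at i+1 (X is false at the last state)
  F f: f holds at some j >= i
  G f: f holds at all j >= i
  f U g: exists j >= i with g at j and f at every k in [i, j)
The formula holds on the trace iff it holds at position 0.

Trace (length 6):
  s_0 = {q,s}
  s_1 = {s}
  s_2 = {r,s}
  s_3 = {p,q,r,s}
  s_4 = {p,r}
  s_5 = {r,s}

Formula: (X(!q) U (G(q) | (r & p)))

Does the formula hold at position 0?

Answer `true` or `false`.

Answer: false

Derivation:
s_0={q,s}: (X(!q) U (G(q) | (r & p)))=False X(!q)=True !q=False q=True (G(q) | (r & p))=False G(q)=False (r & p)=False r=False p=False
s_1={s}: (X(!q) U (G(q) | (r & p)))=False X(!q)=True !q=True q=False (G(q) | (r & p))=False G(q)=False (r & p)=False r=False p=False
s_2={r,s}: (X(!q) U (G(q) | (r & p)))=False X(!q)=False !q=True q=False (G(q) | (r & p))=False G(q)=False (r & p)=False r=True p=False
s_3={p,q,r,s}: (X(!q) U (G(q) | (r & p)))=True X(!q)=True !q=False q=True (G(q) | (r & p))=True G(q)=False (r & p)=True r=True p=True
s_4={p,r}: (X(!q) U (G(q) | (r & p)))=True X(!q)=True !q=True q=False (G(q) | (r & p))=True G(q)=False (r & p)=True r=True p=True
s_5={r,s}: (X(!q) U (G(q) | (r & p)))=False X(!q)=False !q=True q=False (G(q) | (r & p))=False G(q)=False (r & p)=False r=True p=False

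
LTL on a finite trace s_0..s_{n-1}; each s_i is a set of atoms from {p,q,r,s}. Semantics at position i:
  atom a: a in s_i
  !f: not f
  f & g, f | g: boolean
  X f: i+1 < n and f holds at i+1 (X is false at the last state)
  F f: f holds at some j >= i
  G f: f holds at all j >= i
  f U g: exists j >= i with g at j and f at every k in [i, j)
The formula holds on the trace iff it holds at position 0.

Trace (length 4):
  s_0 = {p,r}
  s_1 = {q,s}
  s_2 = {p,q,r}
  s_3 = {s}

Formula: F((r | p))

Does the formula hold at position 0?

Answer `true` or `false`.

Answer: true

Derivation:
s_0={p,r}: F((r | p))=True (r | p)=True r=True p=True
s_1={q,s}: F((r | p))=True (r | p)=False r=False p=False
s_2={p,q,r}: F((r | p))=True (r | p)=True r=True p=True
s_3={s}: F((r | p))=False (r | p)=False r=False p=False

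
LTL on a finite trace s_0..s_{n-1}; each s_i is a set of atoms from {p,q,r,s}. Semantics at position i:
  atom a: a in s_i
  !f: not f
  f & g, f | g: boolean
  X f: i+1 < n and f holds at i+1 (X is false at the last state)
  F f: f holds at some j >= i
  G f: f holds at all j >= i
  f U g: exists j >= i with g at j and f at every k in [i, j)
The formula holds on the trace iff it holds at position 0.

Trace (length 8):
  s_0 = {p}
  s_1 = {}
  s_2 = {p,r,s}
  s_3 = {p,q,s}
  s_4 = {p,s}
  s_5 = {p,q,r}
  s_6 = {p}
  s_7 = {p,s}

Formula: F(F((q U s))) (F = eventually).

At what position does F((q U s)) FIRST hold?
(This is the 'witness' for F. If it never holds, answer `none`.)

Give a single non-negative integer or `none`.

Answer: 0

Derivation:
s_0={p}: F((q U s))=True (q U s)=False q=False s=False
s_1={}: F((q U s))=True (q U s)=False q=False s=False
s_2={p,r,s}: F((q U s))=True (q U s)=True q=False s=True
s_3={p,q,s}: F((q U s))=True (q U s)=True q=True s=True
s_4={p,s}: F((q U s))=True (q U s)=True q=False s=True
s_5={p,q,r}: F((q U s))=True (q U s)=False q=True s=False
s_6={p}: F((q U s))=True (q U s)=False q=False s=False
s_7={p,s}: F((q U s))=True (q U s)=True q=False s=True
F(F((q U s))) holds; first witness at position 0.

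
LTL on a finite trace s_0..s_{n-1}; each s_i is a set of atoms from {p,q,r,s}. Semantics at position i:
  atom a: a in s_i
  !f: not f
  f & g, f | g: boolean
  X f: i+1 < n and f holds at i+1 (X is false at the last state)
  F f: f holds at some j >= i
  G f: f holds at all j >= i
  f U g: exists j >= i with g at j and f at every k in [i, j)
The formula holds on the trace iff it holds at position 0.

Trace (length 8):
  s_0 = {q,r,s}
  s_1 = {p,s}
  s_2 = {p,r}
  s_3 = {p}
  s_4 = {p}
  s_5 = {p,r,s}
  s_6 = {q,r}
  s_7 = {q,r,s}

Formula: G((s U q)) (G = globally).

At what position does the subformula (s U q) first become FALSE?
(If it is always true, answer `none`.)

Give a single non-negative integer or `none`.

s_0={q,r,s}: (s U q)=True s=True q=True
s_1={p,s}: (s U q)=False s=True q=False
s_2={p,r}: (s U q)=False s=False q=False
s_3={p}: (s U q)=False s=False q=False
s_4={p}: (s U q)=False s=False q=False
s_5={p,r,s}: (s U q)=True s=True q=False
s_6={q,r}: (s U q)=True s=False q=True
s_7={q,r,s}: (s U q)=True s=True q=True
G((s U q)) holds globally = False
First violation at position 1.

Answer: 1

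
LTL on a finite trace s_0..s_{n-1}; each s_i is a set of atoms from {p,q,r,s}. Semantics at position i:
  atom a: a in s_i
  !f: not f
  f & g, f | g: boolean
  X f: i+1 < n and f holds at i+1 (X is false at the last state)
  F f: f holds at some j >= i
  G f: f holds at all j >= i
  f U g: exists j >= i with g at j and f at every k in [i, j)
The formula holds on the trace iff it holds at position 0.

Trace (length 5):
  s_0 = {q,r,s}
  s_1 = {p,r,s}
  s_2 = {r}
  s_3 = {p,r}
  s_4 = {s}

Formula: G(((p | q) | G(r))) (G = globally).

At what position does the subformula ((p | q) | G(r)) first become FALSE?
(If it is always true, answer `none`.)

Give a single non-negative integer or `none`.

s_0={q,r,s}: ((p | q) | G(r))=True (p | q)=True p=False q=True G(r)=False r=True
s_1={p,r,s}: ((p | q) | G(r))=True (p | q)=True p=True q=False G(r)=False r=True
s_2={r}: ((p | q) | G(r))=False (p | q)=False p=False q=False G(r)=False r=True
s_3={p,r}: ((p | q) | G(r))=True (p | q)=True p=True q=False G(r)=False r=True
s_4={s}: ((p | q) | G(r))=False (p | q)=False p=False q=False G(r)=False r=False
G(((p | q) | G(r))) holds globally = False
First violation at position 2.

Answer: 2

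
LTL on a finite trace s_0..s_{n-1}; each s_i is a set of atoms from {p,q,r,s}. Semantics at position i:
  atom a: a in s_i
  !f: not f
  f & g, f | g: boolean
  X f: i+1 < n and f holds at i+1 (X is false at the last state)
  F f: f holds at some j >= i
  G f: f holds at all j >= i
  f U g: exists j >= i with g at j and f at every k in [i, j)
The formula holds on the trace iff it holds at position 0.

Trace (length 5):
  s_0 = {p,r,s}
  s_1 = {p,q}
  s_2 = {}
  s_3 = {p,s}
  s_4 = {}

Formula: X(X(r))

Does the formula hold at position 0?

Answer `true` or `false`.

s_0={p,r,s}: X(X(r))=False X(r)=False r=True
s_1={p,q}: X(X(r))=False X(r)=False r=False
s_2={}: X(X(r))=False X(r)=False r=False
s_3={p,s}: X(X(r))=False X(r)=False r=False
s_4={}: X(X(r))=False X(r)=False r=False

Answer: false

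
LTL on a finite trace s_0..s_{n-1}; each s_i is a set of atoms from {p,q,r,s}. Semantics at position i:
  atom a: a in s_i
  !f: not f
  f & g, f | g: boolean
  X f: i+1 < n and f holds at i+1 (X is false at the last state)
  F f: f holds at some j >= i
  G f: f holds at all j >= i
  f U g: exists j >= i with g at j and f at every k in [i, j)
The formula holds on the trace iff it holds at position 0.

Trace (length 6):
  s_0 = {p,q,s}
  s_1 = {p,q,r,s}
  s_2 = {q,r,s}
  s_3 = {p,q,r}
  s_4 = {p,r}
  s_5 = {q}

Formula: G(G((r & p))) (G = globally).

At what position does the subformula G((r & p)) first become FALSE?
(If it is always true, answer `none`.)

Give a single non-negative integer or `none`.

s_0={p,q,s}: G((r & p))=False (r & p)=False r=False p=True
s_1={p,q,r,s}: G((r & p))=False (r & p)=True r=True p=True
s_2={q,r,s}: G((r & p))=False (r & p)=False r=True p=False
s_3={p,q,r}: G((r & p))=False (r & p)=True r=True p=True
s_4={p,r}: G((r & p))=False (r & p)=True r=True p=True
s_5={q}: G((r & p))=False (r & p)=False r=False p=False
G(G((r & p))) holds globally = False
First violation at position 0.

Answer: 0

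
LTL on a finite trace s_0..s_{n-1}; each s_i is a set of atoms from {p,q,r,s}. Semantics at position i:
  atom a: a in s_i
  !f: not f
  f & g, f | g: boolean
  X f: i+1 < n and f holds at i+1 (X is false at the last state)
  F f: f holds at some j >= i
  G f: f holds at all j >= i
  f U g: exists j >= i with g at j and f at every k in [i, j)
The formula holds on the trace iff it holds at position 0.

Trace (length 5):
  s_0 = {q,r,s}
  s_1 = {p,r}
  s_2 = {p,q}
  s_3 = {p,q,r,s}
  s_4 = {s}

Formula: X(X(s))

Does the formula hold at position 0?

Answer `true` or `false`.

s_0={q,r,s}: X(X(s))=False X(s)=False s=True
s_1={p,r}: X(X(s))=True X(s)=False s=False
s_2={p,q}: X(X(s))=True X(s)=True s=False
s_3={p,q,r,s}: X(X(s))=False X(s)=True s=True
s_4={s}: X(X(s))=False X(s)=False s=True

Answer: false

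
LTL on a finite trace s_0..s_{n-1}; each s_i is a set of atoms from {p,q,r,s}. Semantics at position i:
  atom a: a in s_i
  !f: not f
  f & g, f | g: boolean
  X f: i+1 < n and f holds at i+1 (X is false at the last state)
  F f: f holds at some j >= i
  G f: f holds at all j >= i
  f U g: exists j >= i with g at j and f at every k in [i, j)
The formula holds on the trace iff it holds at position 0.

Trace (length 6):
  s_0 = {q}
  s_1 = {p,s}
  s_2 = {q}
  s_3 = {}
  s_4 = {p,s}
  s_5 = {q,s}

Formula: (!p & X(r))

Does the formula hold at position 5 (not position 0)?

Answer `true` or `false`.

s_0={q}: (!p & X(r))=False !p=True p=False X(r)=False r=False
s_1={p,s}: (!p & X(r))=False !p=False p=True X(r)=False r=False
s_2={q}: (!p & X(r))=False !p=True p=False X(r)=False r=False
s_3={}: (!p & X(r))=False !p=True p=False X(r)=False r=False
s_4={p,s}: (!p & X(r))=False !p=False p=True X(r)=False r=False
s_5={q,s}: (!p & X(r))=False !p=True p=False X(r)=False r=False
Evaluating at position 5: result = False

Answer: false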